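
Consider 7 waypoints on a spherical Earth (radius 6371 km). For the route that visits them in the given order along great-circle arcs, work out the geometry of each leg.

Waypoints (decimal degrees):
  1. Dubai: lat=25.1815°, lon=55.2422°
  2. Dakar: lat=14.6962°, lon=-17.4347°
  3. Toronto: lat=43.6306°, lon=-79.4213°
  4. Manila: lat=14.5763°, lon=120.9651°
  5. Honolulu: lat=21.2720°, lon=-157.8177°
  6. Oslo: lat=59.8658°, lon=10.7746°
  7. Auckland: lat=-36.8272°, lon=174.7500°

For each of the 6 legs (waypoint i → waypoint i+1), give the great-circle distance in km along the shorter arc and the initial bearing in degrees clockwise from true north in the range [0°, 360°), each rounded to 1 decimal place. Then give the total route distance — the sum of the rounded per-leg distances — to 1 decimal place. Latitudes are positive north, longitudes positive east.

Leg 1: φ1=0.4395001, φ2=0.2564971, Δφ=-0.1830030, Δλ=-1.2684512 rad; a=sin²(Δφ/2)+cosφ1·cosφ2·sin²(Δλ/2)=0.3157050483; c=2·atan2(√a, √(1-a))=1.193304661; dist=6371·c=7602.544 ≈ 7602.5 km; running total=7602.5 km
Leg 1 bearing: y=sinΔλ·cosφ2=-0.92340935, x=cosφ1·sinφ2-sinφ1·cosφ2·cosΔλ=0.10703573; θ=atan2(y, x)=-83.3881° <0 so +360° → 276.6119° ≈ 276.6°
Leg 2: φ1=0.2564971, φ2=0.7614976, Δφ=0.5050005, Δλ=-1.0818703 rad; a=sin²(Δφ/2)+cosφ1·cosφ2·sin²(Δλ/2)=0.2480584366; c=2·atan2(√a, √(1-a))=1.042707869; dist=6371·c=6643.092 ≈ 6643.1 km; running total=14245.6 km
Leg 2 bearing: y=sinΔλ·cosφ2=-0.63900103, x=cosφ1·sinφ2-sinφ1·cosφ2·cosΔλ=0.58118799; θ=atan2(y, x)=-47.7127° <0 so +360° → 312.2873° ≈ 312.3°
Leg 3: φ1=0.7614976, φ2=0.2544044, Δφ=-0.5070932, Δλ=3.4974025 rad; a=sin²(Δφ/2)+cosφ1·cosφ2·sin²(Δλ/2)=0.7414884991; c=2·atan2(√a, √(1-a))=2.074847688; dist=6371·c=13218.855 ≈ 13218.9 km; running total=27464.5 km
Leg 3 bearing: y=sinΔλ·cosφ2=-0.33713736, x=cosφ1·sinφ2-sinφ1·cosφ2·cosΔλ=0.80812847; θ=atan2(y, x)=-22.6451° <0 so +360° → 337.3549° ≈ 337.4°
Leg 4: φ1=0.2544044, φ2=0.3712664, Δφ=0.1168620, Δλ=-4.8656778 rad; a=sin²(Δφ/2)+cosφ1·cosφ2·sin²(Δλ/2)=0.3854944890; c=2·atan2(√a, √(1-a))=1.339734744; dist=6371·c=8535.450 ≈ 8535.5 km; running total=36000.0 km
Leg 4 bearing: y=sinΔλ·cosφ2=0.92094179, x=cosφ1·sinφ2-sinφ1·cosφ2·cosΔλ=0.31530965; θ=atan2(y, x)=71.1000° ≈ 71.1°
Leg 5: φ1=0.3712664, φ2=1.0448553, Δφ=0.6735889, Δλ=2.9424907 rad; a=sin²(Δφ/2)+cosφ1·cosφ2·sin²(Δλ/2)=0.5724082634; c=2·atan2(√a, √(1-a))=1.716123869; dist=6371·c=10933.425 ≈ 10933.4 km; running total=46933.4 km
Leg 5 bearing: y=sinΔλ·cosφ2=0.09929547, x=cosφ1·sinφ2-sinφ1·cosφ2·cosΔλ=0.98446360; θ=atan2(y, x)=5.7595° ≈ 5.8°
Leg 6: φ1=1.0448553, φ2=-0.6427559, Δφ=-1.6876112, Δλ=2.8619106 rad; a=sin²(Δφ/2)+cosφ1·cosφ2·sin²(Δλ/2)=0.9523134926; c=2·atan2(√a, √(1-a))=2.701300032; dist=6371·c=17209.983 ≈ 17210.0 km; running total=64143.4 km
Leg 6 bearing: y=sinΔλ·cosφ2=0.22096341, x=cosφ1·sinφ2-sinφ1·cosφ2·cosΔλ=0.36445190; θ=atan2(y, x)=31.2280° ≈ 31.2°

Leg 1: dist=7602.5 km, bearing=276.6°
Leg 2: dist=6643.1 km, bearing=312.3°
Leg 3: dist=13218.9 km, bearing=337.4°
Leg 4: dist=8535.5 km, bearing=71.1°
Leg 5: dist=10933.4 km, bearing=5.8°
Leg 6: dist=17210.0 km, bearing=31.2°
Total: 64143.4 km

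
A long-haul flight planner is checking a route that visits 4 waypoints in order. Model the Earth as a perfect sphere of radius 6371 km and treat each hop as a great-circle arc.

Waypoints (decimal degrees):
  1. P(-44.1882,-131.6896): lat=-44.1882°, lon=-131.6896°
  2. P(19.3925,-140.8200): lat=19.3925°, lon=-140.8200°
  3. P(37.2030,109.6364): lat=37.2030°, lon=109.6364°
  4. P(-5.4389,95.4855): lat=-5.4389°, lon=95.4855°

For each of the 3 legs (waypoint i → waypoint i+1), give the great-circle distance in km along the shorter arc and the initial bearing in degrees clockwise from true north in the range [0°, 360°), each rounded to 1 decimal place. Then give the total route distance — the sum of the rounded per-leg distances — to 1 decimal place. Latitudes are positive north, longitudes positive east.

Leg 1: φ1=-0.7712296, φ2=0.3384630, Δφ=1.1096926, Δλ=-0.1593555 rad; a=sin²(Δφ/2)+cosφ1·cosφ2·sin²(Δλ/2)=0.2818164696; c=2·atan2(√a, √(1-a))=1.119239262; dist=6371·c=7130.673 ≈ 7130.7 km; running total=7130.7 km
Leg 1 bearing: y=sinΔλ·cosφ2=-0.14967931, x=cosφ1·sinφ2-sinφ1·cosφ2·cosΔλ=0.88723159; θ=atan2(y, x)=-9.5758° <0 so +360° → 350.4242° ≈ 350.4°
Leg 2: φ1=0.3384630, φ2=0.6493148, Δφ=0.3108519, Δλ=4.3712888 rad; a=sin²(Δφ/2)+cosφ1·cosφ2·sin²(Δλ/2)=0.5252838524; c=2·atan2(√a, √(1-a))=1.621385608; dist=6371·c=10329.848 ≈ 10329.8 km; running total=17460.5 km
Leg 2 bearing: y=sinΔλ·cosφ2=-0.75060977, x=cosφ1·sinφ2-sinφ1·cosφ2·cosΔλ=0.65880793; θ=atan2(y, x)=-48.7267° <0 so +360° → 311.2733° ≈ 311.3°
Leg 3: φ1=0.6493148, φ2=-0.0949267, Δφ=-0.7442416, Δλ=-0.2469798 rad; a=sin²(Δφ/2)+cosφ1·cosφ2·sin²(Δλ/2)=0.1442294301; c=2·atan2(√a, √(1-a))=0.779107204; dist=6371·c=4963.692 ≈ 4963.7 km; running total=22424.2 km
Leg 3 bearing: y=sinΔλ·cosφ2=-0.24337585, x=cosφ1·sinφ2-sinφ1·cosφ2·cosΔλ=-0.65914900; θ=atan2(y, x)=-159.7345° <0 so +360° → 200.2655° ≈ 200.3°

Leg 1: dist=7130.7 km, bearing=350.4°
Leg 2: dist=10329.8 km, bearing=311.3°
Leg 3: dist=4963.7 km, bearing=200.3°
Total: 22424.2 km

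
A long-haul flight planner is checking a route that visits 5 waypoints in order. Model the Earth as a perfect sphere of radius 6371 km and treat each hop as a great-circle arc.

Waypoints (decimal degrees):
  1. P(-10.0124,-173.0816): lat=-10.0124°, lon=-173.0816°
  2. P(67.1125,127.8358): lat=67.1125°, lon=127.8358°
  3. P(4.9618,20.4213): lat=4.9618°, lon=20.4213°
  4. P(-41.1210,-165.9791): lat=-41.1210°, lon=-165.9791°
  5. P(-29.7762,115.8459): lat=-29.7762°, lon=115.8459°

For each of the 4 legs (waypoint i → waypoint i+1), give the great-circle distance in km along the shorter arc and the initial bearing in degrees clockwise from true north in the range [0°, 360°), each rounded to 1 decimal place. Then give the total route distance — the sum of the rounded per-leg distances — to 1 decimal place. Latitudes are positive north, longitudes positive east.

Leg 1: φ1=-0.1747493, φ2=1.1713341, Δφ=1.3460834, Δλ=5.2519994 rad; a=sin²(Δφ/2)+cosφ1·cosφ2·sin²(Δλ/2)=0.4816936493; c=2·atan2(√a, √(1-a))=1.534175441; dist=6371·c=9774.232 ≈ 9774.2 km; running total=9774.2 km
Leg 1 bearing: y=sinΔλ·cosφ2=-0.33366048, x=cosφ1·sinφ2-sinφ1·cosφ2·cosΔλ=0.94198206; θ=atan2(y, x)=-19.5047° <0 so +360° → 340.4953° ≈ 340.5°
Leg 2: φ1=1.1713341, φ2=0.0865997, Δφ=-1.0847343, Δλ=-1.8747367 rad; a=sin²(Δφ/2)+cosφ1·cosφ2·sin²(Δλ/2)=0.5181397355; c=2·atan2(√a, √(1-a))=1.607083761; dist=6371·c=10238.731 ≈ 10238.7 km; running total=20012.9 km
Leg 2 bearing: y=sinΔλ·cosφ2=-0.95058897, x=cosφ1·sinφ2-sinφ1·cosφ2·cosΔλ=0.30832518; θ=atan2(y, x)=-72.0294° <0 so +360° → 287.9706° ≈ 288.0°
Leg 3: φ1=0.0865997, φ2=-0.7176968, Δφ=-0.8042966, Δλ=-3.2533007 rad; a=sin²(Δφ/2)+cosφ1·cosφ2·sin²(Δλ/2)=0.9013514588; c=2·atan2(√a, √(1-a))=2.502610034; dist=6371·c=15944.129 ≈ 15944.1 km; running total=35957.0 km
Leg 3 bearing: y=sinΔλ·cosφ2=0.08397727, x=cosφ1·sinφ2-sinφ1·cosφ2·cosΔλ=-0.59043699; θ=atan2(y, x)=171.9052° ≈ 171.9°
Leg 4: φ1=-0.7176968, φ2=-0.5196927, Δφ=0.1980041, Δλ=4.9187742 rad; a=sin²(Δφ/2)+cosφ1·cosφ2·sin²(Δλ/2)=0.2697049415; c=2·atan2(√a, √(1-a))=1.092136407; dist=6371·c=6958.001 ≈ 6958.0 km; running total=42915.0 km
Leg 4 bearing: y=sinΔλ·cosφ2=-0.84955178, x=cosφ1·sinφ2-sinφ1·cosφ2·cosΔλ=-0.25713522; θ=atan2(y, x)=-106.8396° <0 so +360° → 253.1604° ≈ 253.2°

Leg 1: dist=9774.2 km, bearing=340.5°
Leg 2: dist=10238.7 km, bearing=288.0°
Leg 3: dist=15944.1 km, bearing=171.9°
Leg 4: dist=6958.0 km, bearing=253.2°
Total: 42915.0 km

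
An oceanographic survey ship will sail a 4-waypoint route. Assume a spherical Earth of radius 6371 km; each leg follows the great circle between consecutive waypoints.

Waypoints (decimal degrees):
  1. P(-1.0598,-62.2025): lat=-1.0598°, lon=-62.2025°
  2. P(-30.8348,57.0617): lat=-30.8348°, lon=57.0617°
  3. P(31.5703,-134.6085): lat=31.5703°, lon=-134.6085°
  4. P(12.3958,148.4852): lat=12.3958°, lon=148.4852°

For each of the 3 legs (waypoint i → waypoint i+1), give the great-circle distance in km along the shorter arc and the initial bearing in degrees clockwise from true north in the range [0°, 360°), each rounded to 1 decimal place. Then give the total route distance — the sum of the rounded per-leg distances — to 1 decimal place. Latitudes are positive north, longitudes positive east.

Leg 1: dist=12700.3 km, bearing=124.8°
Leg 2: dist=18902.7 km, bearing=82.8°
Leg 3: dist=8060.3 km, bearing=274.0°
Total: 39663.3 km

Leg 1: φ1=-0.0184970, φ2=-0.5381688, Δφ=-0.5196718, Δλ=2.0815530 rad; a=sin²(Δφ/2)+cosφ1·cosφ2·sin²(Δλ/2)=0.7050937516; c=2·atan2(√a, √(1-a))=1.993455975; dist=6371·c=12700.308 ≈ 12700.3 km; running total=12700.3 km
Leg 1 bearing: y=sinΔλ·cosφ2=0.74906359, x=cosφ1·sinφ2-sinφ1·cosφ2·cosΔλ=-0.52024028; θ=atan2(y, x)=124.7808° ≈ 124.8°
Leg 2: φ1=-0.5381688, φ2=0.5510057, Δφ=1.0891745, Δλ=-3.3452761 rad; a=sin²(Δφ/2)+cosφ1·cosφ2·sin²(Δλ/2)=0.9923973783; c=2·atan2(√a, √(1-a))=2.966984901; dist=6371·c=18902.661 ≈ 18902.7 km; running total=31603.0 km
Leg 2 bearing: y=sinΔλ·cosφ2=0.17234051, x=cosφ1·sinφ2-sinφ1·cosφ2·cosΔλ=0.02186403; θ=atan2(y, x)=82.7698° ≈ 82.8°
Leg 3: φ1=0.5510057, φ2=0.2163475, Δφ=-0.3346582, Δλ=4.9409172 rad; a=sin²(Δφ/2)+cosφ1·cosφ2·sin²(Δλ/2)=0.3495491377; c=2·atan2(√a, √(1-a))=1.265158268; dist=6371·c=8060.323 ≈ 8060.3 km; running total=39663.3 km
Leg 3 bearing: y=sinΔλ·cosφ2=-0.95129499, x=cosφ1·sinφ2-sinφ1·cosφ2·cosΔλ=0.06705217; θ=atan2(y, x)=-85.9682° <0 so +360° → 274.0318° ≈ 274.0°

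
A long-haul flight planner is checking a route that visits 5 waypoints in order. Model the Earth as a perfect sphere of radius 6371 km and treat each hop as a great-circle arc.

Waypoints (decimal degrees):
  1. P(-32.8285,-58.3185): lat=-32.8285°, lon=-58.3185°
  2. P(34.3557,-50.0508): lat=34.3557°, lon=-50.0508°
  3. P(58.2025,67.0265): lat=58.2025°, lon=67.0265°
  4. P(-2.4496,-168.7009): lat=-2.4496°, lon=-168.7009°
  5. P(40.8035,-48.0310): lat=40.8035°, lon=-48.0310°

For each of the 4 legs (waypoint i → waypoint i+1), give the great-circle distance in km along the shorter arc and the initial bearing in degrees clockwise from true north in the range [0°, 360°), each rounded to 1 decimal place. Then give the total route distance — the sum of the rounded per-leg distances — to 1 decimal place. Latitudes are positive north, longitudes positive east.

Leg 1: φ1=-0.5729654, φ2=0.5996201, Δφ=1.1725855, Δλ=0.1442986 rad; a=sin²(Δφ/2)+cosφ1·cosφ2·sin²(Δλ/2)=0.3097199527; c=2·atan2(√a, √(1-a))=1.180394438; dist=6371·c=7520.293 ≈ 7520.3 km; running total=7520.3 km
Leg 1 bearing: y=sinΔλ·cosφ2=0.11871273, x=cosφ1·sinφ2-sinφ1·cosφ2·cosΔλ=0.91710485; θ=atan2(y, x)=7.3755° ≈ 7.4°
Leg 2: φ1=0.5996201, φ2=1.0158253, Δφ=0.4162052, Δλ=2.0433844 rad; a=sin²(Δφ/2)+cosφ1·cosφ2·sin²(Δλ/2)=0.3591878135; c=2·atan2(√a, √(1-a))=1.285309744; dist=6371·c=8188.708 ≈ 8188.7 km; running total=15709.0 km
Leg 2 bearing: y=sinΔλ·cosφ2=0.46916485, x=cosφ1·sinφ2-sinφ1·cosφ2·cosΔλ=0.83700183; θ=atan2(y, x)=29.2719° ≈ 29.3°
Leg 3: φ1=1.0158253, φ2=-0.0427536, Δφ=-1.0585788, Δλ=-4.1142193 rad; a=sin²(Δφ/2)+cosφ1·cosφ2·sin²(Δλ/2)=0.6663894757; c=2·atan2(√a, √(1-a))=1.910045287; dist=6371·c=12168.899 ≈ 12168.9 km; running total=27877.9 km
Leg 3 bearing: y=sinΔλ·cosφ2=0.82561256, x=cosφ1·sinφ2-sinφ1·cosφ2·cosΔλ=0.45565565; θ=atan2(y, x)=61.1057° ≈ 61.1°
Leg 4: φ1=-0.0427536, φ2=0.7121554, Δφ=0.7549090, Δλ=2.1060871 rad; a=sin²(Δφ/2)+cosφ1·cosφ2·sin²(Δλ/2)=0.7068464053; c=2·atan2(√a, √(1-a))=1.997302846; dist=6371·c=12724.816 ≈ 12724.8 km; running total=40602.7 km
Leg 4 bearing: y=sinΔλ·cosφ2=0.65107253, x=cosφ1·sinφ2-sinφ1·cosφ2·cosΔλ=0.63636689; θ=atan2(y, x)=45.6544° ≈ 45.7°

Leg 1: dist=7520.3 km, bearing=7.4°
Leg 2: dist=8188.7 km, bearing=29.3°
Leg 3: dist=12168.9 km, bearing=61.1°
Leg 4: dist=12724.8 km, bearing=45.7°
Total: 40602.7 km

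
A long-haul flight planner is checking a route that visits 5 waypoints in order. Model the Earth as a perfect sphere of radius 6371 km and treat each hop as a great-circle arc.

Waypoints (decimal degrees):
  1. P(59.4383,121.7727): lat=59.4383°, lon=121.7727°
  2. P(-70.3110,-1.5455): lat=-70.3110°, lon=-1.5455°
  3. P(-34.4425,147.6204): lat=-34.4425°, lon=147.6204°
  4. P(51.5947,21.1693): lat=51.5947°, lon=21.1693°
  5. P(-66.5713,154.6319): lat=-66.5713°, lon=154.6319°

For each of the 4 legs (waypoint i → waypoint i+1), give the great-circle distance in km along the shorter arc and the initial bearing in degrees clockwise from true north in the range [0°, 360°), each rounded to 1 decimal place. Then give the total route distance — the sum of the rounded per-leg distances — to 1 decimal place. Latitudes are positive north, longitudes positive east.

Leg 1: dist=17213.1 km, bearing=221.4°
Leg 2: dist=8106.8 km, bearing=153.8°
Leg 3: dist=15387.4 km, bearing=311.2°
Leg 4: dist=16983.9 km, bearing=140.9°
Total: 57691.2 km

Leg 1: φ1=1.0373940, φ2=-1.2271585, Δφ=-2.2645525, Δλ=-2.1523086 rad; a=sin²(Δφ/2)+cosφ1·cosφ2·sin²(Δλ/2)=0.9524187406; c=2·atan2(√a, √(1-a))=2.701794176; dist=6371·c=17213.131 ≈ 17213.1 km; running total=17213.1 km
Leg 1 bearing: y=sinΔλ·cosφ2=-0.28153685, x=cosφ1·sinφ2-sinφ1·cosφ2·cosΔλ=-0.31938399; θ=atan2(y, x)=-138.6038° <0 so +360° → 221.3962° ≈ 221.4°
Leg 2: φ1=-1.2271585, φ2=-0.6011350, Δφ=0.6260234, Δλ=2.6034361 rad; a=sin²(Δφ/2)+cosφ1·cosφ2·sin²(Δλ/2)=0.3530330336; c=2·atan2(√a, √(1-a))=1.272456336; dist=6371·c=8106.819 ≈ 8106.8 km; running total=25319.9 km
Leg 2 bearing: y=sinΔλ·cosφ2=0.42270030, x=cosφ1·sinφ2-sinφ1·cosφ2·cosΔλ=-0.85727901; θ=atan2(y, x)=153.7534° ≈ 153.8°
Leg 3: φ1=-0.6011350, φ2=0.9004974, Δφ=1.5016324, Δλ=-2.2069880 rad; a=sin²(Δφ/2)+cosφ1·cosφ2·sin²(Δλ/2)=0.8737970307; c=2·atan2(√a, √(1-a))=2.415228431; dist=6371·c=15387.420 ≈ 15387.4 km; running total=40707.3 km
Leg 3 bearing: y=sinΔλ·cosφ2=-0.49968736, x=cosφ1·sinφ2-sinφ1·cosφ2·cosΔλ=0.43751075; θ=atan2(y, x)=-48.7956° <0 so +360° → 311.2044° ≈ 311.2°
Leg 4: φ1=0.9004974, φ2=-1.1618884, Δφ=-2.0623858, Δλ=2.3293618 rad; a=sin²(Δφ/2)+cosφ1·cosφ2·sin²(Δλ/2)=0.9444687284; c=2·atan2(√a, √(1-a))=2.665816430; dist=6371·c=16983.916 ≈ 16983.9 km; running total=57691.2 km
Leg 4 bearing: y=sinΔλ·cosφ2=0.28859292, x=cosφ1·sinφ2-sinφ1·cosφ2·cosΔλ=-0.35567446; θ=atan2(y, x)=140.9443° ≈ 140.9°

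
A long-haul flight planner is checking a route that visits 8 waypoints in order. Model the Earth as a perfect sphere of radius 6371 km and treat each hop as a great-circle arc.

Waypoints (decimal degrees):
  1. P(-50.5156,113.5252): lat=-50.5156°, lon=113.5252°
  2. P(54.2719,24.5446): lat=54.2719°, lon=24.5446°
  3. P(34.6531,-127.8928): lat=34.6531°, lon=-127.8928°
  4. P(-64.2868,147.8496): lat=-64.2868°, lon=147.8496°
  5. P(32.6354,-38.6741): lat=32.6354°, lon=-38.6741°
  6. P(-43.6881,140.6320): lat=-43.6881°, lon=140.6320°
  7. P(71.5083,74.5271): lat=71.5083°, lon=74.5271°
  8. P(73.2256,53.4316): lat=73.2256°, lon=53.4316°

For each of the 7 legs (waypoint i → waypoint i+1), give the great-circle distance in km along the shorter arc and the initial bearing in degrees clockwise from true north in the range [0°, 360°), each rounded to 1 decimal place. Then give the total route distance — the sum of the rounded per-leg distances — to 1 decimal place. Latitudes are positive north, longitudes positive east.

Leg 1: dist=14267.6 km, bearing=311.9°
Leg 2: dist=9779.7 km, bearing=337.6°
Leg 3: dist=13172.5 km, bearing=209.4°
Leg 4: dist=16467.0 km, bearing=169.6°
Leg 5: dist=18784.6 km, bearing=177.4°
Leg 6: dist=13811.1 km, bearing=339.5°
Leg 7: dist=731.5 km, bearing=294.9°
Total: 87014.0 km

Leg 1: φ1=-0.8816635, φ2=0.9472233, Δφ=1.8288869, Δλ=-1.5530044 rad; a=sin²(Δφ/2)+cosφ1·cosφ2·sin²(Δλ/2)=0.8099686727; c=2·atan2(√a, √(1-a))=2.239459177; dist=6371·c=14267.594 ≈ 14267.6 km; running total=14267.6 km
Leg 1 bearing: y=sinΔλ·cosφ2=-0.58384700, x=cosφ1·sinφ2-sinφ1·cosφ2·cosΔλ=0.52421405; θ=atan2(y, x)=-48.0805° <0 so +360° → 311.9195° ≈ 311.9°
Leg 2: φ1=0.9472233, φ2=0.6048107, Δφ=-0.3424127, Δλ=-2.6605345 rad; a=sin²(Δφ/2)+cosφ1·cosφ2·sin²(Δλ/2)=0.4821218851; c=2·atan2(√a, √(1-a))=1.535032473; dist=6371·c=9779.692 ≈ 9779.7 km; running total=24047.3 km
Leg 2 bearing: y=sinΔλ·cosφ2=-0.38063590, x=cosφ1·sinφ2-sinφ1·cosφ2·cosΔλ=0.92403344; θ=atan2(y, x)=-22.3882° <0 so +360° → 337.6118° ≈ 337.6°
Leg 3: φ1=0.6048107, φ2=-1.1220163, Δφ=-1.7268270, Δλ=4.8126128 rad; a=sin²(Δφ/2)+cosφ1·cosφ2·sin²(Δλ/2)=0.7382954955; c=2·atan2(√a, √(1-a))=2.067569216; dist=6371·c=13172.483 ≈ 13172.5 km; running total=37219.8 km
Leg 3 bearing: y=sinΔλ·cosφ2=-0.43168944, x=cosφ1·sinφ2-sinφ1·cosφ2·cosΔλ=-0.76583631; θ=atan2(y, x)=-150.5908° <0 so +360° → 209.4092° ≈ 209.4°
Leg 4: φ1=-1.1220163, φ2=0.5695952, Δφ=1.6916115, Δλ=-3.2554527 rad; a=sin²(Δφ/2)+cosφ1·cosφ2·sin²(Δλ/2)=0.9244453747; c=2·atan2(√a, √(1-a))=2.584679476; dist=6371·c=16466.993 ≈ 16467.0 km; running total=53686.8 km
Leg 4 bearing: y=sinΔλ·cosφ2=0.09567671, x=cosφ1·sinφ2-sinφ1·cosφ2·cosΔλ=-0.51983696; θ=atan2(y, x)=169.5713° ≈ 169.6°
Leg 5: φ1=0.5695952, φ2=-0.7625012, Δφ=-1.3320964, Δλ=3.1294818 rad; a=sin²(Δφ/2)+cosφ1·cosφ2·sin²(Δλ/2)=0.9907033036; c=2·atan2(√a, √(1-a))=2.948453847; dist=6371·c=18784.599 ≈ 18784.6 km; running total=72471.4 km
Leg 5 bearing: y=sinΔλ·cosφ2=0.00875726, x=cosφ1·sinφ2-sinφ1·cosφ2·cosΔλ=-0.19174040; θ=atan2(y, x)=177.3850° ≈ 177.4°
Leg 6: φ1=-0.7625012, φ2=1.2480553, Δφ=2.0105565, Δλ=-1.1537482 rad; a=sin²(Δφ/2)+cosφ1·cosφ2·sin²(Δλ/2)=0.7810846899; c=2·atan2(√a, √(1-a))=2.167802917; dist=6371·c=13811.072 ≈ 13811.1 km; running total=86282.5 km
Leg 6 bearing: y=sinΔλ·cosφ2=-0.28998243, x=cosφ1·sinφ2-sinφ1·cosφ2·cosΔλ=0.77451648; θ=atan2(y, x)=-20.5261° <0 so +360° → 339.4739° ≈ 339.5°
Leg 7: φ1=1.2480553, φ2=1.2780278, Δφ=0.0299725, Δλ=-0.3681859 rad; a=sin²(Δφ/2)+cosφ1·cosφ2·sin²(Δλ/2)=0.0032918520; c=2·atan2(√a, √(1-a))=0.114812376; dist=6371·c=731.470 ≈ 731.5 km; running total=87014.0 km
Leg 7 bearing: y=sinΔλ·cosφ2=-0.10387538, x=cosφ1·sinφ2-sinφ1·cosφ2·cosΔλ=0.04831115; θ=atan2(y, x)=-65.0574° <0 so +360° → 294.9426° ≈ 294.9°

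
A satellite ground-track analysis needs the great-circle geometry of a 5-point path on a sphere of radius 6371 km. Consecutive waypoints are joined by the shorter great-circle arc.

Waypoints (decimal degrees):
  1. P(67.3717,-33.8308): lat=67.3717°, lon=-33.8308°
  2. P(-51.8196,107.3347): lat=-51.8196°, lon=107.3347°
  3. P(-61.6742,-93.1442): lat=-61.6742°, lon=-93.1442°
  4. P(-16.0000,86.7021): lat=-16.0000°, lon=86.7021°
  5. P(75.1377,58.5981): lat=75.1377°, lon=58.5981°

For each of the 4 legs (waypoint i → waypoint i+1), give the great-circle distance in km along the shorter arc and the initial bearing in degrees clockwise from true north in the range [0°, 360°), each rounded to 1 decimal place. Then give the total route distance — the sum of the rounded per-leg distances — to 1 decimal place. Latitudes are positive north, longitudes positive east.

Leg 1: φ1=1.1758580, φ2=-0.9044226, Δφ=-2.0802806, Δλ=2.4638028 rad; a=sin²(Δφ/2)+cosφ1·cosφ2·sin²(Δλ/2)=0.9554086187; c=2·atan2(√a, √(1-a))=2.716055780; dist=6371·c=17303.991 ≈ 17304.0 km; running total=17304.0 km
Leg 1 bearing: y=sinΔλ·cosφ2=0.38761859, x=cosφ1·sinφ2-sinφ1·cosφ2·cosΔλ=0.14199926; θ=atan2(y, x)=69.8803° ≈ 69.9°
Leg 2: φ1=-0.9044226, φ2=-1.0764179, Δφ=-0.1719952, Δλ=-3.4990169 rad; a=sin²(Δφ/2)+cosφ1·cosφ2·sin²(Δλ/2)=0.2914070373; c=2·atan2(√a, √(1-a))=1.140449616; dist=6371·c=7265.805 ≈ 7265.8 km; running total=24569.8 km
Leg 2 bearing: y=sinΔλ·cosφ2=0.16600434, x=cosφ1·sinφ2-sinφ1·cosφ2·cosΔλ=-0.89353146; θ=atan2(y, x)=169.4753° ≈ 169.5°
Leg 3: φ1=-1.0764179, φ2=-0.2792527, Δφ=0.7971652, Δλ=3.1389101 rad; a=sin²(Δφ/2)+cosφ1·cosφ2·sin²(Δλ/2)=0.6067343411; c=2·atan2(√a, √(1-a))=1.785920440; dist=6371·c=11378.099 ≈ 11378.1 km; running total=35947.9 km
Leg 3 bearing: y=sinΔλ·cosφ2=0.00257865, x=cosφ1·sinφ2-sinφ1·cosφ2·cosΔλ=-0.97694650; θ=atan2(y, x)=179.8488° ≈ 179.8°
Leg 4: φ1=-0.2792527, φ2=1.3114003, Δφ=1.5906529, Δλ=-0.4905073 rad; a=sin²(Δφ/2)+cosφ1·cosφ2·sin²(Δλ/2)=0.5244631435; c=2·atan2(√a, √(1-a))=1.619742155; dist=6371·c=10319.377 ≈ 10319.4 km; running total=46267.3 km
Leg 4 bearing: y=sinΔλ·cosφ2=-0.12082887, x=cosφ1·sinφ2-sinφ1·cosφ2·cosΔλ=0.99146689; θ=atan2(y, x)=-6.9483° <0 so +360° → 353.0517° ≈ 353.1°

Leg 1: dist=17304.0 km, bearing=69.9°
Leg 2: dist=7265.8 km, bearing=169.5°
Leg 3: dist=11378.1 km, bearing=179.8°
Leg 4: dist=10319.4 km, bearing=353.1°
Total: 46267.3 km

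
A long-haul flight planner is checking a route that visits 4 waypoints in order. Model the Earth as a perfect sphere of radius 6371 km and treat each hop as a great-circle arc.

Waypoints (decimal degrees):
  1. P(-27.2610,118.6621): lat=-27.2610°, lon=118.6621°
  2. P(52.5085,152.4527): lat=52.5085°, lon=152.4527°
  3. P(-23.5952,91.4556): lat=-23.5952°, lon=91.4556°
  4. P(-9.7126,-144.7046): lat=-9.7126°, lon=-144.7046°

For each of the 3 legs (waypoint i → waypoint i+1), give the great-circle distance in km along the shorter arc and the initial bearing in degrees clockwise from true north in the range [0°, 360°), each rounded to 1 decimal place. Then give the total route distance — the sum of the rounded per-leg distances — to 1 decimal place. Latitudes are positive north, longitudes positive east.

Leg 1: φ1=-0.4757942, φ2=0.9164462, Δφ=1.3922404, Δλ=0.5897572 rad; a=sin²(Δφ/2)+cosφ1·cosφ2·sin²(Δλ/2)=0.4568931819; c=2·atan2(√a, √(1-a))=1.484475531; dist=6371·c=9457.594 ≈ 9457.6 km; running total=9457.6 km
Leg 1 bearing: y=sinΔλ·cosφ2=0.33850285, x=cosφ1·sinφ2-sinφ1·cosφ2·cosΔλ=0.93700748; θ=atan2(y, x)=19.8627° ≈ 19.9°
Leg 2: φ1=0.9164462, φ2=-0.4118139, Δφ=-1.3282601, Δλ=-1.0646002 rad; a=sin²(Δφ/2)+cosφ1·cosφ2·sin²(Δλ/2)=0.5235809704; c=2·atan2(√a, √(1-a))=1.617975768; dist=6371·c=10308.124 ≈ 10308.1 km; running total=19765.7 km
Leg 2 bearing: y=sinΔλ·cosφ2=-0.80147575, x=cosφ1·sinφ2-sinφ1·cosφ2·cosΔλ=-0.59616473; θ=atan2(y, x)=-126.6431° <0 so +360° → 233.3569° ≈ 233.4°
Leg 3: φ1=-0.4118139, φ2=-0.1695168, Δφ=0.2422971, Δλ=-4.1217731 rad; a=sin²(Δφ/2)+cosφ1·cosφ2·sin²(Δλ/2)=0.7177365094; c=2·atan2(√a, √(1-a))=2.021359995; dist=6371·c=12878.085 ≈ 12878.1 km; running total=32643.8 km
Leg 3 bearing: y=sinΔλ·cosφ2=0.81869238, x=cosφ1·sinφ2-sinφ1·cosφ2·cosΔλ=-0.37430741; θ=atan2(y, x)=114.5700° ≈ 114.6°

Leg 1: dist=9457.6 km, bearing=19.9°
Leg 2: dist=10308.1 km, bearing=233.4°
Leg 3: dist=12878.1 km, bearing=114.6°
Total: 32643.8 km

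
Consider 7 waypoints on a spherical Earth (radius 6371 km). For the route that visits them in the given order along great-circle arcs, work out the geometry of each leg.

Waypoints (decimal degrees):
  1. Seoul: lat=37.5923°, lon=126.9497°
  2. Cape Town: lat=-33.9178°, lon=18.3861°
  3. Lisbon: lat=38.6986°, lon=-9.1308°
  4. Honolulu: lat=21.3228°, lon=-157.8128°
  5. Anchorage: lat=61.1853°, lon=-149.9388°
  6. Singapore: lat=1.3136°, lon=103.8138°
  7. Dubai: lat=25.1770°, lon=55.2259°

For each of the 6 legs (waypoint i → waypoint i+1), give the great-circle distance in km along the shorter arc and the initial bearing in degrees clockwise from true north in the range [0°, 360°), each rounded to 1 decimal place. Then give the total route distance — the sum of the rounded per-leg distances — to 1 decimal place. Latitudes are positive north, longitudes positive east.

Leg 1: dist=13715.8 km, bearing=250.3°
Leg 2: dist=8558.4 km, bearing=338.3°
Leg 3: dist=12585.9 km, bearing=328.2°
Leg 4: dist=4474.4 km, bearing=5.9°
Leg 5: dist=10740.1 km, bearing=284.9°
Leg 6: dist=5842.0 km, bearing=301.2°
Total: 55916.6 km

Leg 1: φ1=0.6561094, φ2=-0.5919773, Δφ=-1.2480867, Δλ=-1.8947923 rad; a=sin²(Δφ/2)+cosφ1·cosφ2·sin²(Δλ/2)=0.7748680994; c=2·atan2(√a, √(1-a))=2.152844730; dist=6371·c=13715.774 ≈ 13715.8 km; running total=13715.8 km
Leg 1 bearing: y=sinΔλ·cosφ2=-0.78666316, x=cosφ1·sinφ2-sinφ1·cosφ2·cosΔλ=-0.28098254; θ=atan2(y, x)=-109.6559° <0 so +360° → 250.3441° ≈ 250.3°
Leg 2: φ1=-0.5919773, φ2=0.6754180, Δφ=1.2673953, Δλ=-0.4802605 rad; a=sin²(Δφ/2)+cosφ1·cosφ2·sin²(Δλ/2)=0.3872486861; c=2·atan2(√a, √(1-a))=1.343337405; dist=6371·c=8558.403 ≈ 8558.4 km; running total=22274.2 km
Leg 2 bearing: y=sinΔλ·cosφ2=-0.36057389, x=cosφ1·sinφ2-sinφ1·cosφ2·cosΔλ=0.90506079; θ=atan2(y, x)=-21.7222° <0 so +360° → 338.2778° ≈ 338.3°
Leg 3: φ1=0.6754180, φ2=0.3721531, Δφ=-0.3032649, Δλ=-2.5949904 rad; a=sin²(Δφ/2)+cosφ1·cosφ2·sin²(Δλ/2)=0.6968731258; c=2·atan2(√a, √(1-a))=1.975499851; dist=6371·c=12585.910 ≈ 12585.9 km; running total=34860.1 km
Leg 3 bearing: y=sinΔλ·cosφ2=-0.48420630, x=cosφ1·sinφ2-sinφ1·cosφ2·cosΔλ=0.78135021; θ=atan2(y, x)=-31.7867° <0 so +360° → 328.2133° ≈ 328.2°
Leg 4: φ1=0.3721531, φ2=1.0678849, Δφ=0.6957319, Δλ=0.1374272 rad; a=sin²(Δφ/2)+cosφ1·cosφ2·sin²(Δλ/2)=0.1183241699; c=2·atan2(√a, √(1-a))=0.702310534; dist=6371·c=4474.420 ≈ 4474.4 km; running total=39334.5 km
Leg 4 bearing: y=sinΔλ·cosφ2=0.06602867, x=cosφ1·sinφ2-sinφ1·cosφ2·cosΔλ=0.64259976; θ=atan2(y, x)=5.8667° ≈ 5.9°
Leg 5: φ1=1.0678849, φ2=0.0229266, Δφ=-1.0449583, Δλ=4.4288184 rad; a=sin²(Δφ/2)+cosφ1·cosφ2·sin²(Δλ/2)=0.5573644747; c=2·atan2(√a, √(1-a))=1.685778470; dist=6371·c=10740.095 ≈ 10740.1 km; running total=50074.6 km
Leg 5 bearing: y=sinΔλ·cosφ2=-0.95981024, x=cosφ1·sinφ2-sinφ1·cosφ2·cosΔλ=0.25612802; θ=atan2(y, x)=-75.0586° <0 so +360° → 284.9414° ≈ 284.9°
Leg 6: φ1=0.0229266, φ2=0.4394215, Δφ=0.4164949, Δλ=-0.8480188 rad; a=sin²(Δφ/2)+cosφ1·cosφ2·sin²(Δλ/2)=0.1958878083; c=2·atan2(√a, √(1-a))=0.916974613; dist=6371·c=5842.045 ≈ 5842.0 km; running total=55916.6 km
Leg 6 bearing: y=sinΔλ·cosφ2=-0.67872254, x=cosφ1·sinφ2-sinφ1·cosφ2·cosΔλ=0.41158088; θ=atan2(y, x)=-58.7672° <0 so +360° → 301.2328° ≈ 301.2°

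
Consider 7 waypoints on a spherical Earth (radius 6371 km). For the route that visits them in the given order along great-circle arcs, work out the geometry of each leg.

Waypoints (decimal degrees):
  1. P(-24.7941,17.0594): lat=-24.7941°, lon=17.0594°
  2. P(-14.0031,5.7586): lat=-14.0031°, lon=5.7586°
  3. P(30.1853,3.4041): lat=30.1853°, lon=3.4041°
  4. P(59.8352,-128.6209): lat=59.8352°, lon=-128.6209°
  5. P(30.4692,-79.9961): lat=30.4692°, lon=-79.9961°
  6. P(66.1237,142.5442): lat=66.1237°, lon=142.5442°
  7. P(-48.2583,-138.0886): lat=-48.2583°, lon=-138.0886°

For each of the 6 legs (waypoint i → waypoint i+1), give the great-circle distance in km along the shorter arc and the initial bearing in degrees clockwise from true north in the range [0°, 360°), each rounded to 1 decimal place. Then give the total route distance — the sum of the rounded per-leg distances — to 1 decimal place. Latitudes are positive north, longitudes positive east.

Leg 1: dist=1684.8 km, bearing=313.3°
Leg 2: dist=4920.0 km, bearing=357.1°
Leg 3: dist=9087.4 km, bearing=337.8°
Leg 4: dist=4843.4 km, bearing=110.2°
Leg 5: dist=8681.5 km, bearing=343.8°
Leg 6: dist=14370.9 km, bearing=122.3°
Total: 43588.0 km

Leg 1: φ1=-0.4327387, φ2=-0.2444002, Δφ=0.1883385, Δλ=-0.1972362 rad; a=sin²(Δφ/2)+cosφ1·cosφ2·sin²(Δλ/2)=0.0173805864; c=2·atan2(√a, √(1-a))=0.264440733; dist=6371·c=1684.752 ≈ 1684.8 km; running total=1684.8 km
Leg 1 bearing: y=sinΔλ·cosφ2=-0.19013643, x=cosφ1·sinφ2-sinφ1·cosφ2·cosΔλ=0.17933808; θ=atan2(y, x)=-46.6741° <0 so +360° → 313.3259° ≈ 313.3°
Leg 2: φ1=-0.2444002, φ2=0.5268329, Δφ=0.7712331, Δλ=-0.0410938 rad; a=sin²(Δφ/2)+cosφ1·cosφ2·sin²(Δλ/2)=0.1418281649; c=2·atan2(√a, √(1-a))=0.772248394; dist=6371·c=4919.995 ≈ 4920.0 km; running total=6604.8 km
Leg 2 bearing: y=sinΔλ·cosφ2=-0.03551162, x=cosφ1·sinφ2-sinφ1·cosφ2·cosΔλ=0.69684336; θ=atan2(y, x)=-2.9173° <0 so +360° → 357.0827° ≈ 357.1°
Leg 3: φ1=0.5268329, φ2=1.0443212, Δφ=0.5174884, Δλ=-2.3042709 rad; a=sin²(Δφ/2)+cosφ1·cosφ2·sin²(Δλ/2)=0.4280344027; c=2·atan2(√a, √(1-a))=1.426363491; dist=6371·c=9087.362 ≈ 9087.4 km; running total=15692.2 km
Leg 3 bearing: y=sinΔλ·cosφ2=-0.37327527, x=cosφ1·sinφ2-sinφ1·cosφ2·cosΔλ=0.91648753; θ=atan2(y, x)=-22.1605° <0 so +360° → 337.8395° ≈ 337.8°
Leg 4: φ1=1.0443212, φ2=0.5317879, Δφ=-0.5125334, Δλ=0.8486629 rad; a=sin²(Δφ/2)+cosφ1·cosφ2·sin²(Δλ/2)=0.1376600950; c=2·atan2(√a, √(1-a))=0.760226705; dist=6371·c=4843.404 ≈ 4843.4 km; running total=20535.6 km
Leg 4 bearing: y=sinΔλ·cosφ2=0.64676879, x=cosφ1·sinφ2-sinφ1·cosφ2·cosΔλ=-0.23775893; θ=atan2(y, x)=110.1840° ≈ 110.2°
Leg 5: φ1=0.5317879, φ2=1.1540763, Δφ=0.6222884, Δλ=3.8840610 rad; a=sin²(Δφ/2)+cosφ1·cosφ2·sin²(Δλ/2)=0.3966825101; c=2·atan2(√a, √(1-a))=1.362661870; dist=6371·c=8681.519 ≈ 8681.5 km; running total=29217.1 km
Leg 5 bearing: y=sinΔλ·cosφ2=-0.27366401, x=cosφ1·sinφ2-sinφ1·cosφ2·cosΔλ=0.93936681; θ=atan2(y, x)=-16.2423° <0 so +360° → 343.7577° ≈ 343.8°
Leg 6: φ1=1.1540763, φ2=-0.8422662, Δφ=-1.9963425, Δλ=-4.8979663 rad; a=sin²(Δφ/2)+cosφ1·cosφ2·sin²(Δλ/2)=0.8162880475; c=2·atan2(√a, √(1-a))=2.255671186; dist=6371·c=14370.881 ≈ 14370.9 km; running total=43588.0 km
Leg 6 bearing: y=sinΔλ·cosφ2=0.65434217, x=cosφ1·sinφ2-sinφ1·cosφ2·cosΔλ=-0.41434745; θ=atan2(y, x)=122.3431° ≈ 122.3°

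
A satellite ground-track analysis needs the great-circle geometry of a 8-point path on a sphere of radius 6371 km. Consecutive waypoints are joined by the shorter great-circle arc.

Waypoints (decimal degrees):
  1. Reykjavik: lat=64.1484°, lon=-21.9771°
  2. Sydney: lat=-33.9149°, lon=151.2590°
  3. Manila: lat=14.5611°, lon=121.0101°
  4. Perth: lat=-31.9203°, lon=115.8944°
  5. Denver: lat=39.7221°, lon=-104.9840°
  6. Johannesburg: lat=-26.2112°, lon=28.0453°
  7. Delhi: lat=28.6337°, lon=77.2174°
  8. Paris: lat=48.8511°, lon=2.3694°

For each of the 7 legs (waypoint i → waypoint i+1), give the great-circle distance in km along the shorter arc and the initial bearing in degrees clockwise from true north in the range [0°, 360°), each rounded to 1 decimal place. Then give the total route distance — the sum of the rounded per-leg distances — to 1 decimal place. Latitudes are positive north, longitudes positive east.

Leg 1: φ1=1.1196008, φ2=-0.5919267, Δφ=-1.7115275, Δλ=3.0235403 rad; a=sin²(Δφ/2)+cosφ1·cosφ2·sin²(Δλ/2)=0.9307309957; c=2·atan2(√a, √(1-a))=2.608937952; dist=6371·c=16621.544 ≈ 16621.5 km; running total=16621.5 km
Leg 1 bearing: y=sinΔλ·cosφ2=0.09774036, x=cosφ1·sinφ2-sinφ1·cosφ2·cosΔλ=0.49832726; θ=atan2(y, x)=11.0969° ≈ 11.1°
Leg 2: φ1=-0.5919267, φ2=0.2541391, Δφ=0.8460658, Δλ=-0.5279429 rad; a=sin²(Δφ/2)+cosφ1·cosφ2·sin²(Δλ/2)=0.2232137345; c=2·atan2(√a, √(1-a))=0.984148397; dist=6371·c=6270.009 ≈ 6270.0 km; running total=22891.5 km
Leg 2 bearing: y=sinΔλ·cosφ2=-0.48757675, x=cosφ1·sinφ2-sinφ1·cosφ2·cosΔλ=0.67514914; θ=atan2(y, x)=-35.8359° <0 so +360° → 324.1641° ≈ 324.2°
Leg 3: φ1=0.2541391, φ2=-0.5571143, Δφ=-0.8112535, Δλ=-0.0892858 rad; a=sin²(Δφ/2)+cosφ1·cosφ2·sin²(Δλ/2)=0.1573411866; c=2·atan2(√a, √(1-a))=0.815756563; dist=6371·c=5197.185 ≈ 5197.2 km; running total=28088.7 km
Leg 3 bearing: y=sinΔλ·cosφ2=-0.07568375, x=cosφ1·sinφ2-sinφ1·cosφ2·cosΔλ=-0.72430085; θ=atan2(y, x)=-174.0347° <0 so +360° → 185.9653° ≈ 186.0°
Leg 4: φ1=-0.5571143, φ2=0.6932814, Δφ=1.2503958, Δλ=-3.8550553 rad; a=sin²(Δφ/2)+cosφ1·cosφ2·sin²(Δλ/2)=0.9157574003; c=2·atan2(√a, √(1-a))=2.552625373; dist=6371·c=16262.776 ≈ 16262.8 km; running total=44351.5 km
Leg 4 bearing: y=sinΔλ·cosφ2=0.50337673, x=cosφ1·sinφ2-sinφ1·cosφ2·cosΔλ=0.23493617; θ=atan2(y, x)=64.9806° ≈ 65.0°
Leg 5: φ1=0.6932814, φ2=-0.4574717, Δφ=-1.1507532, Δλ=2.3217993 rad; a=sin²(Δφ/2)+cosφ1·cosφ2·sin²(Δλ/2)=0.8765712261; c=2·atan2(√a, √(1-a))=2.423622231; dist=6371·c=15440.897 ≈ 15440.9 km; running total=59792.4 km
Leg 5 bearing: y=sinΔλ·cosφ2=0.65583711, x=cosφ1·sinφ2-sinφ1·cosφ2·cosΔλ=0.05151822; θ=atan2(y, x)=85.5084° ≈ 85.5°
Leg 6: φ1=-0.4574717, φ2=0.4997523, Δφ=0.9572241, Δλ=0.8582150 rad; a=sin²(Δφ/2)+cosφ1·cosφ2·sin²(Δλ/2)=0.3484158137; c=2·atan2(√a, √(1-a))=1.262780573; dist=6371·c=8045.175 ≈ 8045.2 km; running total=67837.6 km
Leg 6 bearing: y=sinΔλ·cosφ2=0.66413617, x=cosφ1·sinφ2-sinφ1·cosφ2·cosΔλ=0.68338282; θ=atan2(y, x)=44.1817° ≈ 44.2°
Leg 7: φ1=0.4997523, φ2=0.8526125, Δφ=0.3528602, Δλ=-1.3063440 rad; a=sin²(Δφ/2)+cosφ1·cosφ2·sin²(Δλ/2)=0.2440982970; c=2·atan2(√a, √(1-a))=1.033513672; dist=6371·c=6584.516 ≈ 6584.5 km; running total=74422.1 km
Leg 7 bearing: y=sinΔλ·cosφ2=-0.63514268, x=cosφ1·sinφ2-sinφ1·cosφ2·cosΔλ=0.57849032; θ=atan2(y, x)=-47.6726° <0 so +360° → 312.3274° ≈ 312.3°

Leg 1: dist=16621.5 km, bearing=11.1°
Leg 2: dist=6270.0 km, bearing=324.2°
Leg 3: dist=5197.2 km, bearing=186.0°
Leg 4: dist=16262.8 km, bearing=65.0°
Leg 5: dist=15440.9 km, bearing=85.5°
Leg 6: dist=8045.2 km, bearing=44.2°
Leg 7: dist=6584.5 km, bearing=312.3°
Total: 74422.1 km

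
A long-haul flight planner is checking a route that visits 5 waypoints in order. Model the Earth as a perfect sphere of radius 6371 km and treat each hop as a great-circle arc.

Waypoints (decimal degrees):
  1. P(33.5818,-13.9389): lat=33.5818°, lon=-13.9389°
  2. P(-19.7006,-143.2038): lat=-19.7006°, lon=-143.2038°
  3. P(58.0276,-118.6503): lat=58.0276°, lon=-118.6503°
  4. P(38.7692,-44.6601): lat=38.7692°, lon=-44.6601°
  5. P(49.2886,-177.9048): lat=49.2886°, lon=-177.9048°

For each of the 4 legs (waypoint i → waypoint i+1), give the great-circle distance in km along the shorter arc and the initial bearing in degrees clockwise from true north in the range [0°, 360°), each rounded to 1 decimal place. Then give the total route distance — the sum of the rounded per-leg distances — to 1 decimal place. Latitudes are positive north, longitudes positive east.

Leg 1: φ1=0.5861130, φ2=-0.3438403, Δφ=-0.9299533, Δλ=-2.2560981 rad; a=sin²(Δφ/2)+cosφ1·cosφ2·sin²(Δλ/2)=0.8414358680; c=2·atan2(√a, √(1-a))=2.322482762; dist=6371·c=14796.538 ≈ 14796.5 km; running total=14796.5 km
Leg 1 bearing: y=sinΔλ·cosφ2=-0.72891020, x=cosφ1·sinφ2-sinφ1·cosφ2·cosΔλ=0.04874539; θ=atan2(y, x)=-86.1741° <0 so +360° → 273.8259° ≈ 273.8°
Leg 2: φ1=-0.3438403, φ2=1.0127727, Δφ=1.3566130, Δλ=0.4285394 rad; a=sin²(Δφ/2)+cosφ1·cosφ2·sin²(Δλ/2)=0.4162647908; c=2·atan2(√a, √(1-a))=1.402533038; dist=6371·c=8935.538 ≈ 8935.5 km; running total=23732.0 km
Leg 2 bearing: y=sinΔλ·cosφ2=0.22003432, x=cosφ1·sinφ2-sinφ1·cosφ2·cosΔλ=0.96100913; θ=atan2(y, x)=12.8963° ≈ 12.9°
Leg 3: φ1=1.0127727, φ2=0.6766502, Δφ=-0.3361225, Δλ=1.2913726 rad; a=sin²(Δφ/2)+cosφ1·cosφ2·sin²(Δλ/2)=0.1774708639; c=2·atan2(√a, √(1-a))=0.869696787; dist=6371·c=5540.838 ≈ 5540.8 km; running total=29272.8 km
Leg 3 bearing: y=sinΔλ·cosφ2=0.74943465, x=cosφ1·sinφ2-sinφ1·cosφ2·cosΔλ=0.14915608; θ=atan2(y, x)=78.7438° ≈ 78.7°
Leg 4: φ1=0.6766502, φ2=0.8602484, Δφ=0.1835982, Δλ=-2.3255587 rad; a=sin²(Δφ/2)+cosφ1·cosφ2·sin²(Δλ/2)=0.4368796436; c=2·atan2(√a, √(1-a))=1.444217876; dist=6371·c=9201.112 ≈ 9201.1 km; running total=38473.9 km
Leg 4 bearing: y=sinΔλ·cosφ2=-0.47512075, x=cosφ1·sinφ2-sinφ1·cosφ2·cosΔλ=0.87081775; θ=atan2(y, x)=-28.6170° <0 so +360° → 331.3830° ≈ 331.4°

Leg 1: dist=14796.5 km, bearing=273.8°
Leg 2: dist=8935.5 km, bearing=12.9°
Leg 3: dist=5540.8 km, bearing=78.7°
Leg 4: dist=9201.1 km, bearing=331.4°
Total: 38473.9 km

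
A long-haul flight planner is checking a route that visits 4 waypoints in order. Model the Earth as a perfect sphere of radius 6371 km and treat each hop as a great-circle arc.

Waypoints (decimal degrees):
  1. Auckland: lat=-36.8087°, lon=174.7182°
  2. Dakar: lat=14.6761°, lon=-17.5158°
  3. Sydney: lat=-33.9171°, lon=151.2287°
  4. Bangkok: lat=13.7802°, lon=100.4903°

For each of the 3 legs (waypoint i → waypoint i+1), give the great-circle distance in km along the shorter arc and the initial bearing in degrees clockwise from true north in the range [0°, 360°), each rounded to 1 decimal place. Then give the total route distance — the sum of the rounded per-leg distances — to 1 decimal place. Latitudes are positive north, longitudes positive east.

Leg 1: φ1=-0.6424330, φ2=0.2561463, Δφ=0.8985793, Δλ=-3.3551162 rad; a=sin²(Δφ/2)+cosφ1·cosφ2·sin²(Δλ/2)=0.9543626771; c=2·atan2(√a, √(1-a))=2.711016349; dist=6371·c=17271.885 ≈ 17271.9 km; running total=17271.9 km
Leg 1 bearing: y=sinΔλ·cosφ2=0.20499106, x=cosφ1·sinφ2-sinφ1·cosφ2·cosΔλ=-0.36358891; θ=atan2(y, x)=150.5857° ≈ 150.6°
Leg 2: φ1=0.2561463, φ2=-0.5919651, Δφ=-0.8481113, Δλ=2.9451471 rad; a=sin²(Δφ/2)+cosφ1·cosφ2·sin²(Δλ/2)=0.9643503712; c=2·atan2(√a, √(1-a))=2.761690009; dist=6371·c=17594.727 ≈ 17594.7 km; running total=34866.6 km
Leg 2 bearing: y=sinΔλ·cosφ2=0.16197301, x=cosφ1·sinφ2-sinφ1·cosφ2·cosΔλ=-0.33358608; θ=atan2(y, x)=154.1011° ≈ 154.1°
Leg 3: φ1=-0.5919651, φ2=0.2405099, Δφ=0.8324749, Δλ=-0.8855521 rad; a=sin²(Δφ/2)+cosφ1·cosφ2·sin²(Δλ/2)=0.3114255574; c=2·atan2(√a, √(1-a))=1.184080417; dist=6371·c=7543.776 ≈ 7543.8 km; running total=42410.4 km
Leg 3 bearing: y=sinΔλ·cosφ2=-0.75197861, x=cosφ1·sinφ2-sinφ1·cosφ2·cosΔλ=0.54063564; θ=atan2(y, x)=-54.2857° <0 so +360° → 305.7143° ≈ 305.7°

Leg 1: dist=17271.9 km, bearing=150.6°
Leg 2: dist=17594.7 km, bearing=154.1°
Leg 3: dist=7543.8 km, bearing=305.7°
Total: 42410.4 km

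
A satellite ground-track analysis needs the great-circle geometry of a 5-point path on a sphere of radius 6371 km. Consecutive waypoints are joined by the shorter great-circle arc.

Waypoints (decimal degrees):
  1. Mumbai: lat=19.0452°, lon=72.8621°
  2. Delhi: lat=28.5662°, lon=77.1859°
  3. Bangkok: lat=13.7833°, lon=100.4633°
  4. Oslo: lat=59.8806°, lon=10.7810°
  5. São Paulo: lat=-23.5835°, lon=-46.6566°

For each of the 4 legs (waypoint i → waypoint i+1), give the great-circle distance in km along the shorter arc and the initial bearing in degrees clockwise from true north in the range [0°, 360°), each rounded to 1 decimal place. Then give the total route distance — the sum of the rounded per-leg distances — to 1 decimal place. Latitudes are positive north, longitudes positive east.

Leg 1: dist=1146.1 km, bearing=21.7°
Leg 2: dist=2910.3 km, bearing=119.5°
Leg 3: dist=8667.5 km, bearing=329.1°
Leg 4: dist=10636.4 km, bearing=230.9°
Total: 23360.3 km

Leg 1: φ1=0.3324014, φ2=0.4985742, Δφ=0.1661728, Δλ=0.0754645 rad; a=sin²(Δφ/2)+cosφ1·cosφ2·sin²(Δλ/2)=0.0080688802; c=2·atan2(√a, √(1-a))=0.179896374; dist=6371·c=1146.120 ≈ 1146.1 km; running total=1146.1 km
Leg 1 bearing: y=sinΔλ·cosφ2=0.06621500, x=cosφ1·sinφ2-sinφ1·cosφ2·cosΔλ=0.16622475; θ=atan2(y, x)=21.7197° ≈ 21.7°
Leg 2: φ1=0.4985742, φ2=0.2405640, Δφ=-0.2580103, Δλ=0.4062673 rad; a=sin²(Δφ/2)+cosφ1·cosφ2·sin²(Δλ/2)=0.0512652756; c=2·atan2(√a, √(1-a))=0.456797942; dist=6371·c=2910.260 ≈ 2910.3 km; running total=4056.4 km
Leg 2 bearing: y=sinΔλ·cosφ2=0.38380341, x=cosφ1·sinφ2-sinφ1·cosφ2·cosΔλ=-0.21735578; θ=atan2(y, x)=119.5238° ≈ 119.5°
Leg 3: φ1=0.2405640, φ2=1.0451136, Δφ=0.8045497, Δλ=-1.5652514 rad; a=sin²(Δφ/2)+cosφ1·cosφ2·sin²(Δλ/2)=0.3956077431; c=2·atan2(√a, √(1-a))=1.360464409; dist=6371·c=8667.519 ≈ 8667.5 km; running total=12723.9 km
Leg 3 bearing: y=sinΔλ·cosφ2=-0.50179593, x=cosφ1·sinφ2-sinφ1·cosφ2·cosΔλ=0.83941043; θ=atan2(y, x)=-30.8708° <0 so +360° → 329.1292° ≈ 329.1°
Leg 4: φ1=1.0451136, φ2=-0.4116097, Δφ=-1.4567234, Δλ=-1.0024752 rad; a=sin²(Δφ/2)+cosφ1·cosφ2·sin²(Δλ/2)=0.5492720958; c=2·atan2(√a, √(1-a))=1.669500713; dist=6371·c=10636.389 ≈ 10636.4 km; running total=23360.3 km
Leg 4 bearing: y=sinΔλ·cosφ2=-0.77241294, x=cosφ1·sinφ2-sinφ1·cosφ2·cosΔλ=-0.62742911; θ=atan2(y, x)=-129.0869° <0 so +360° → 230.9131° ≈ 230.9°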